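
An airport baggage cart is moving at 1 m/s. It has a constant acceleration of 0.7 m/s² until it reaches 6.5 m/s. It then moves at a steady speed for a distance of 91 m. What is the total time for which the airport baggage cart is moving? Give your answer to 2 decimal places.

Phase 1 (accelerating): v₀ = 1.00 m/s, a = 0.7 m/s².
v = v₀ + at → t = (6.5 − 1.00) / 0.7 = 7.86 s
v² = v₀² + 2aΔx → Δx = (6.5² − 1.00²)/(2·0.7) = 29.5 m

Phase 2 (constant speed): v₀ = 6.50 m/s, a = 0 m/s².
Constant speed: t = d/v = 91/6.50 = 14.0 s
Total time = 7.86 + 14.0 = 21.9 s

21.86 s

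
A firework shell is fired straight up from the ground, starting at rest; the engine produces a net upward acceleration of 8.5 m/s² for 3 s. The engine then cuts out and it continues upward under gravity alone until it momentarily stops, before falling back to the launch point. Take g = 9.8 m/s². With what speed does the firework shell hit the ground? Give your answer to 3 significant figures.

37.4 m/s

Phase 1 (powered ascent): v₀ = 0 m/s, a = 8.5 m/s².
v = v₀ + at = 0 + (8.5)(3) = 25.5 m/s
Δx = v₀t + ½at² = 0·3 + 0.5·8.5·3² = 38.2 m

Phase 2 (coasting upward): v₀ = 25.5 m/s, a = -9.8 m/s².
v = v₀ + at → t = (0 − 25.5) / -9.8 = 2.60 s
v² = v₀² + 2aΔx → Δx = (0² − 25.5²)/(2·-9.8) = 33.2 m

Phase 3 (free fall): v₀ = 0 m/s, a = -9.8 m/s².
Falls 71.4 m from rest: t = √(2·71.4/9.8) = 3.82 s; v = g·t = 37.4 m/s.
Impact speed = 37.4 m/s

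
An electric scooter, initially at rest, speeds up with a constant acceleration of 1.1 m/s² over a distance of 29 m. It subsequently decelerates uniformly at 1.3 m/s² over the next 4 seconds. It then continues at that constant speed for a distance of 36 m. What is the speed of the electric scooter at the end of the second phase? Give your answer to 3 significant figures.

2.79 m/s

Phase 1 (accelerating): v₀ = 0 m/s, a = 1.1 m/s².
v² = v₀² + 2aΔx = 0² + 2·1.1·29 = 63.8 → v = 7.99 m/s
t = (v − v₀)/a = (7.99 − 0)/1.1 = 7.26 s

Phase 2 (decelerating): v₀ = 7.99 m/s, a = -1.3 m/s².
v = v₀ + at = 7.99 + (-1.3)(4) = 2.79 m/s
Δx = v₀t + ½at² = 7.99·4 + 0.5·-1.3·4² = 21.5 m
Speed at end of phase 2 = 2.79 m/s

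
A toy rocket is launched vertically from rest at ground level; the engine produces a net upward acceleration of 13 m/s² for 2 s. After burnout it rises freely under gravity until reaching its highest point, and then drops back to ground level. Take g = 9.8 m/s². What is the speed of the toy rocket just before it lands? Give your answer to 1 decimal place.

Phase 1 (powered ascent): v₀ = 0 m/s, a = 13 m/s².
v = v₀ + at = 0 + (13)(2) = 26.0 m/s
Δx = v₀t + ½at² = 0·2 + 0.5·13·2² = 26.0 m

Phase 2 (coasting upward): v₀ = 26.0 m/s, a = -9.8 m/s².
v = v₀ + at → t = (0 − 26.0) / -9.8 = 2.65 s
v² = v₀² + 2aΔx → Δx = (0² − 26.0²)/(2·-9.8) = 34.5 m

Phase 3 (free fall): v₀ = 0 m/s, a = -9.8 m/s².
Falls 60.5 m from rest: t = √(2·60.5/9.8) = 3.51 s; v = g·t = 34.4 m/s.
Impact speed = 34.4 m/s

34.4 m/s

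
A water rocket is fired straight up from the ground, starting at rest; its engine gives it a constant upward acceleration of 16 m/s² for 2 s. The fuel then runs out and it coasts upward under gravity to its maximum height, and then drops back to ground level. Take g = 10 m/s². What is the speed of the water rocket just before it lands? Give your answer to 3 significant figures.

Phase 1 (powered ascent): v₀ = 0 m/s, a = 16 m/s².
v = v₀ + at = 0 + (16)(2) = 32.0 m/s
Δx = v₀t + ½at² = 0·2 + 0.5·16·2² = 32.0 m

Phase 2 (coasting upward): v₀ = 32.0 m/s, a = -10 m/s².
v = v₀ + at → t = (0 − 32.0) / -10 = 3.20 s
v² = v₀² + 2aΔx → Δx = (0² − 32.0²)/(2·-10) = 51.2 m

Phase 3 (free fall): v₀ = 0 m/s, a = -10 m/s².
Falls 83.2 m from rest: t = √(2·83.2/10) = 4.08 s; v = g·t = 40.8 m/s.
Impact speed = 40.8 m/s

40.8 m/s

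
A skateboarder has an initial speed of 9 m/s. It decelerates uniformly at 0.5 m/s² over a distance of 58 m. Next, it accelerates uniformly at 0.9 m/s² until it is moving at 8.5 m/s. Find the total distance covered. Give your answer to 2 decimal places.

85.36 m

Phase 1 (decelerating): v₀ = 9.00 m/s, a = -0.5 m/s².
v² = v₀² + 2aΔx = 9.00² + 2·-0.5·58 = 23.0 → v = 4.80 m/s
t = (v − v₀)/a = (4.80 − 9.00)/-0.5 = 8.41 s

Phase 2 (accelerating): v₀ = 4.80 m/s, a = 0.9 m/s².
v = v₀ + at → t = (8.5 − 4.80) / 0.9 = 4.12 s
v² = v₀² + 2aΔx → Δx = (8.5² − 4.80²)/(2·0.9) = 27.4 m
Total distance = 58.0 + 27.4 = 85.4 m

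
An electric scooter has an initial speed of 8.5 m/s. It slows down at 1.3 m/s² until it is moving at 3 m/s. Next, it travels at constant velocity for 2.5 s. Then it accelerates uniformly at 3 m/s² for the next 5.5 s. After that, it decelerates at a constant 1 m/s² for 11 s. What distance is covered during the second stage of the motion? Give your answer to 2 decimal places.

7.50 m

Phase 1 (decelerating): v₀ = 8.50 m/s, a = -1.3 m/s².
v = v₀ + at → t = (3 − 8.50) / -1.3 = 4.23 s
v² = v₀² + 2aΔx → Δx = (3² − 8.50²)/(2·-1.3) = 24.3 m

Phase 2 (constant speed): v₀ = 3.00 m/s, a = 0 m/s².
v = v₀ + at = 3.00 + (0)(2.5) = 3.00 m/s
Δx = v₀t + ½at² = 3.00·2.5 + 0.5·0·2.5² = 7.50 m
Distance in phase 2 = 7.50 m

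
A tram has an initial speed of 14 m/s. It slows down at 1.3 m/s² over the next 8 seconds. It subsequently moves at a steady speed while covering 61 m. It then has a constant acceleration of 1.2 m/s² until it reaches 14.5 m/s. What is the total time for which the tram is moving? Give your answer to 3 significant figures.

Phase 1 (decelerating): v₀ = 14.0 m/s, a = -1.3 m/s².
v = v₀ + at = 14.0 + (-1.3)(8) = 3.60 m/s
Δx = v₀t + ½at² = 14.0·8 + 0.5·-1.3·8² = 70.4 m

Phase 2 (constant speed): v₀ = 3.60 m/s, a = 0 m/s².
Constant speed: t = d/v = 61/3.60 = 16.9 s

Phase 3 (accelerating): v₀ = 3.60 m/s, a = 1.2 m/s².
v = v₀ + at → t = (14.5 − 3.60) / 1.2 = 9.08 s
v² = v₀² + 2aΔx → Δx = (14.5² − 3.60²)/(2·1.2) = 82.2 m
Total time = 8.00 + 16.9 + 9.08 = 34.0 s

34.0 s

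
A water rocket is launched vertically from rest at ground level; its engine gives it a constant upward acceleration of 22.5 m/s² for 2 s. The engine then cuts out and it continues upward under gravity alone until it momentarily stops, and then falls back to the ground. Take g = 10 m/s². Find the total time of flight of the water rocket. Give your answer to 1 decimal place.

Phase 1 (powered ascent): v₀ = 0 m/s, a = 22.5 m/s².
v = v₀ + at = 0 + (22.5)(2) = 45.0 m/s
Δx = v₀t + ½at² = 0·2 + 0.5·22.5·2² = 45.0 m

Phase 2 (coasting upward): v₀ = 45.0 m/s, a = -10 m/s².
v = v₀ + at → t = (0 − 45.0) / -10 = 4.50 s
v² = v₀² + 2aΔx → Δx = (0² − 45.0²)/(2·-10) = 101 m

Phase 3 (free fall): v₀ = 0 m/s, a = -10 m/s².
Falls 146 m from rest: t = √(2·146/10) = 5.41 s; v = g·t = 54.1 m/s.
Total time = 2.00 + 4.50 + 5.41 = 11.9 s

11.9 s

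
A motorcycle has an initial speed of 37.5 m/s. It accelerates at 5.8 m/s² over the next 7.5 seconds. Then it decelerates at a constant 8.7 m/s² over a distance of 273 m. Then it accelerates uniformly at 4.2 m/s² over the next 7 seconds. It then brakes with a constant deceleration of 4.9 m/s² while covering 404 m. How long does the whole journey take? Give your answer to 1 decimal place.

Phase 1 (accelerating): v₀ = 37.5 m/s, a = 5.8 m/s².
v = v₀ + at = 37.5 + (5.8)(7.5) = 81.0 m/s
Δx = v₀t + ½at² = 37.5·7.5 + 0.5·5.8·7.5² = 444 m

Phase 2 (decelerating): v₀ = 81.0 m/s, a = -8.7 m/s².
v² = v₀² + 2aΔx = 81.0² + 2·-8.7·273 = 1810 → v = 42.6 m/s
t = (v − v₀)/a = (42.6 − 81.0)/-8.7 = 4.42 s

Phase 3 (accelerating): v₀ = 42.6 m/s, a = 4.2 m/s².
v = v₀ + at = 42.6 + (4.2)(7) = 72.0 m/s
Δx = v₀t + ½at² = 42.6·7 + 0.5·4.2·7² = 401 m

Phase 4 (decelerating): v₀ = 72.0 m/s, a = -4.9 m/s².
v² = v₀² + 2aΔx = 72.0² + 2·-4.9·404 = 1220 → v = 34.9 m/s
t = (v − v₀)/a = (34.9 − 72.0)/-4.9 = 7.56 s
Total time = 7.50 + 4.42 + 7.00 + 7.56 = 26.5 s

26.5 s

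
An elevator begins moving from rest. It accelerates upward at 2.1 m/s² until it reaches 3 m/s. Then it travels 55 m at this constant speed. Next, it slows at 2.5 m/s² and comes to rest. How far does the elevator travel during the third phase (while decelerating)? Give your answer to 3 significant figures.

Phase 1 (accelerating): v₀ = 0 m/s, a = 2.1 m/s².
v = v₀ + at → t = (3 − 0) / 2.1 = 1.43 s
v² = v₀² + 2aΔx → Δx = (3² − 0²)/(2·2.1) = 2.14 m

Phase 2 (constant speed): v₀ = 3.00 m/s, a = 0 m/s².
Constant speed: t = d/v = 55/3.00 = 18.3 s

Phase 3 (decelerating): v₀ = 3.00 m/s, a = -2.5 m/s².
v = v₀ + at → t = (0 − 3.00) / -2.5 = 1.20 s
v² = v₀² + 2aΔx → Δx = (0² − 3.00²)/(2·-2.5) = 1.80 m
Distance in phase 3 = 1.80 m

1.80 m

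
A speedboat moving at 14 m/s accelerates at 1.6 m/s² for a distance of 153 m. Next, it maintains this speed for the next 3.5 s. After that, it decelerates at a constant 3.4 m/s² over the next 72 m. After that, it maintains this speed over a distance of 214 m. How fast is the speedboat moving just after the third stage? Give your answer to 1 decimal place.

Phase 1 (accelerating): v₀ = 14.0 m/s, a = 1.6 m/s².
v² = v₀² + 2aΔx = 14.0² + 2·1.6·153 = 686 → v = 26.2 m/s
t = (v − v₀)/a = (26.2 − 14.0)/1.6 = 7.61 s

Phase 2 (constant speed): v₀ = 26.2 m/s, a = 0 m/s².
v = v₀ + at = 26.2 + (0)(3.5) = 26.2 m/s
Δx = v₀t + ½at² = 26.2·3.5 + 0.5·0·3.5² = 91.6 m

Phase 3 (decelerating): v₀ = 26.2 m/s, a = -3.4 m/s².
v² = v₀² + 2aΔx = 26.2² + 2·-3.4·72 = 196 → v = 14.0 m/s
t = (v − v₀)/a = (14.0 − 26.2)/-3.4 = 3.58 s
Speed at end of phase 3 = 14.0 m/s

14.0 m/s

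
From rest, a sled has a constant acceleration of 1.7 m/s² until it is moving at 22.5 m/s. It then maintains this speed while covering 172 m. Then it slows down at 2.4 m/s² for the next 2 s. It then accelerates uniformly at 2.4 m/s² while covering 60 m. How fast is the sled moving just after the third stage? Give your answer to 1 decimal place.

Phase 1 (accelerating): v₀ = 0 m/s, a = 1.7 m/s².
v = v₀ + at → t = (22.5 − 0) / 1.7 = 13.2 s
v² = v₀² + 2aΔx → Δx = (22.5² − 0²)/(2·1.7) = 149 m

Phase 2 (constant speed): v₀ = 22.5 m/s, a = 0 m/s².
Constant speed: t = d/v = 172/22.5 = 7.64 s

Phase 3 (decelerating): v₀ = 22.5 m/s, a = -2.4 m/s².
v = v₀ + at = 22.5 + (-2.4)(2) = 17.7 m/s
Δx = v₀t + ½at² = 22.5·2 + 0.5·-2.4·2² = 40.2 m
Speed at end of phase 3 = 17.7 m/s

17.7 m/s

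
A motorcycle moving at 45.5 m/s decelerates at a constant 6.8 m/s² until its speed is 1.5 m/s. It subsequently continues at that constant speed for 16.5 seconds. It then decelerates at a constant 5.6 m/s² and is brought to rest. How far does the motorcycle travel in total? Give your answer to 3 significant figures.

Phase 1 (decelerating): v₀ = 45.5 m/s, a = -6.8 m/s².
v = v₀ + at → t = (1.5 − 45.5) / -6.8 = 6.47 s
v² = v₀² + 2aΔx → Δx = (1.5² − 45.5²)/(2·-6.8) = 152 m

Phase 2 (constant speed): v₀ = 1.50 m/s, a = 0 m/s².
v = v₀ + at = 1.50 + (0)(16.5) = 1.50 m/s
Δx = v₀t + ½at² = 1.50·16.5 + 0.5·0·16.5² = 24.8 m

Phase 3 (decelerating): v₀ = 1.50 m/s, a = -5.6 m/s².
v = v₀ + at → t = (0 − 1.50) / -5.6 = 0.268 s
v² = v₀² + 2aΔx → Δx = (0² − 1.50²)/(2·-5.6) = 0.201 m
Total distance = 152 + 24.8 + 0.201 = 177 m

177 m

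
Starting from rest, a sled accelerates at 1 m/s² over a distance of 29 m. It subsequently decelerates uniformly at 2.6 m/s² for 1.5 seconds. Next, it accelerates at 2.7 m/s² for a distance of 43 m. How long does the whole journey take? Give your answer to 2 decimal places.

Phase 1 (accelerating): v₀ = 0 m/s, a = 1 m/s².
v² = v₀² + 2aΔx = 0² + 2·1·29 = 58.0 → v = 7.62 m/s
t = (v − v₀)/a = (7.62 − 0)/1 = 7.62 s

Phase 2 (decelerating): v₀ = 7.62 m/s, a = -2.6 m/s².
v = v₀ + at = 7.62 + (-2.6)(1.5) = 3.72 m/s
Δx = v₀t + ½at² = 7.62·1.5 + 0.5·-2.6·1.5² = 8.50 m

Phase 3 (accelerating): v₀ = 3.72 m/s, a = 2.7 m/s².
v² = v₀² + 2aΔx = 3.72² + 2·2.7·43 = 246 → v = 15.7 m/s
t = (v − v₀)/a = (15.7 − 3.72)/2.7 = 4.43 s
Total time = 7.62 + 1.50 + 4.43 = 13.5 s

13.55 s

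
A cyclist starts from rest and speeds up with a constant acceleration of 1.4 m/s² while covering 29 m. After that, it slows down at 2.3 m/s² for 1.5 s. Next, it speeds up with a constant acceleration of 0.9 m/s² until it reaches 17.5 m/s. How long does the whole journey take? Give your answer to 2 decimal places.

21.20 s

Phase 1 (accelerating): v₀ = 0 m/s, a = 1.4 m/s².
v² = v₀² + 2aΔx = 0² + 2·1.4·29 = 81.2 → v = 9.01 m/s
t = (v − v₀)/a = (9.01 − 0)/1.4 = 6.44 s

Phase 2 (decelerating): v₀ = 9.01 m/s, a = -2.3 m/s².
v = v₀ + at = 9.01 + (-2.3)(1.5) = 5.56 m/s
Δx = v₀t + ½at² = 9.01·1.5 + 0.5·-2.3·1.5² = 10.9 m

Phase 3 (accelerating): v₀ = 5.56 m/s, a = 0.9 m/s².
v = v₀ + at → t = (17.5 − 5.56) / 0.9 = 13.3 s
v² = v₀² + 2aΔx → Δx = (17.5² − 5.56²)/(2·0.9) = 153 m
Total time = 6.44 + 1.50 + 13.3 = 21.2 s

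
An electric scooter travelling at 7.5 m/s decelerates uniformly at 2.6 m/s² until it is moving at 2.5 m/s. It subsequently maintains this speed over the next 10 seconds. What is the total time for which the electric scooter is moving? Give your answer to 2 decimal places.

11.92 s

Phase 1 (decelerating): v₀ = 7.50 m/s, a = -2.6 m/s².
v = v₀ + at → t = (2.5 − 7.50) / -2.6 = 1.92 s
v² = v₀² + 2aΔx → Δx = (2.5² − 7.50²)/(2·-2.6) = 9.62 m

Phase 2 (constant speed): v₀ = 2.50 m/s, a = 0 m/s².
v = v₀ + at = 2.50 + (0)(10) = 2.50 m/s
Δx = v₀t + ½at² = 2.50·10 + 0.5·0·10² = 25.0 m
Total time = 1.92 + 10.0 = 11.9 s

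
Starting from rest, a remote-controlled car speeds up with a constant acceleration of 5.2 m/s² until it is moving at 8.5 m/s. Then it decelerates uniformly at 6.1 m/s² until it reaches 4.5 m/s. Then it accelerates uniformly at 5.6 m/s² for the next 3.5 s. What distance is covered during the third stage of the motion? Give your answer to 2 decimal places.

Phase 1 (accelerating): v₀ = 0 m/s, a = 5.2 m/s².
v = v₀ + at → t = (8.5 − 0) / 5.2 = 1.63 s
v² = v₀² + 2aΔx → Δx = (8.5² − 0²)/(2·5.2) = 6.95 m

Phase 2 (decelerating): v₀ = 8.50 m/s, a = -6.1 m/s².
v = v₀ + at → t = (4.5 − 8.50) / -6.1 = 0.656 s
v² = v₀² + 2aΔx → Δx = (4.5² − 8.50²)/(2·-6.1) = 4.26 m

Phase 3 (accelerating): v₀ = 4.50 m/s, a = 5.6 m/s².
v = v₀ + at = 4.50 + (5.6)(3.5) = 24.1 m/s
Δx = v₀t + ½at² = 4.50·3.5 + 0.5·5.6·3.5² = 50.0 m
Distance in phase 3 = 50.0 m

50.05 m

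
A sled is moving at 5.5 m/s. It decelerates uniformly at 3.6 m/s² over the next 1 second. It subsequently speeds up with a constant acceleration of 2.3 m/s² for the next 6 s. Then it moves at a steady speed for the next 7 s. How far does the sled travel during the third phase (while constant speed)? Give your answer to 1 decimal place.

109.9 m

Phase 1 (decelerating): v₀ = 5.50 m/s, a = -3.6 m/s².
v = v₀ + at = 5.50 + (-3.6)(1) = 1.90 m/s
Δx = v₀t + ½at² = 5.50·1 + 0.5·-3.6·1² = 3.70 m

Phase 2 (accelerating): v₀ = 1.90 m/s, a = 2.3 m/s².
v = v₀ + at = 1.90 + (2.3)(6) = 15.7 m/s
Δx = v₀t + ½at² = 1.90·6 + 0.5·2.3·6² = 52.8 m

Phase 3 (constant speed): v₀ = 15.7 m/s, a = 0 m/s².
v = v₀ + at = 15.7 + (0)(7) = 15.7 m/s
Δx = v₀t + ½at² = 15.7·7 + 0.5·0·7² = 110 m
Distance in phase 3 = 110 m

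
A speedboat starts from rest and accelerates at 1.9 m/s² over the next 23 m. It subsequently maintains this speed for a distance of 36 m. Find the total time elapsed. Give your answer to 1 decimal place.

8.8 s

Phase 1 (accelerating): v₀ = 0 m/s, a = 1.9 m/s².
v² = v₀² + 2aΔx = 0² + 2·1.9·23 = 87.4 → v = 9.35 m/s
t = (v − v₀)/a = (9.35 − 0)/1.9 = 4.92 s

Phase 2 (constant speed): v₀ = 9.35 m/s, a = 0 m/s².
Constant speed: t = d/v = 36/9.35 = 3.85 s
Total time = 4.92 + 3.85 = 8.77 s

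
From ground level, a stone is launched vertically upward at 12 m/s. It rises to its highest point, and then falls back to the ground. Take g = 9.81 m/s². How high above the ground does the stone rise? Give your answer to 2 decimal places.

7.34 m

Phase 1 (rising): v₀ = 12.0 m/s, a = -9.81 m/s².
v = v₀ + at → t = (0 − 12.0) / -9.81 = 1.22 s
v² = v₀² + 2aΔx → Δx = (0² − 12.0²)/(2·-9.81) = 7.34 m
Maximum height = 7.34 m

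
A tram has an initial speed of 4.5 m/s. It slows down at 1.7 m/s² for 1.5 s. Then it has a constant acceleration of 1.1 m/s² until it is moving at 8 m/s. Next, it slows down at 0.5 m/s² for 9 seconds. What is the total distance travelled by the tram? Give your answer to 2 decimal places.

83.95 m

Phase 1 (decelerating): v₀ = 4.50 m/s, a = -1.7 m/s².
v = v₀ + at = 4.50 + (-1.7)(1.5) = 1.95 m/s
Δx = v₀t + ½at² = 4.50·1.5 + 0.5·-1.7·1.5² = 4.84 m

Phase 2 (accelerating): v₀ = 1.95 m/s, a = 1.1 m/s².
v = v₀ + at → t = (8 − 1.95) / 1.1 = 5.50 s
v² = v₀² + 2aΔx → Δx = (8² − 1.95²)/(2·1.1) = 27.4 m

Phase 3 (decelerating): v₀ = 8.00 m/s, a = -0.5 m/s².
v = v₀ + at = 8.00 + (-0.5)(9) = 3.50 m/s
Δx = v₀t + ½at² = 8.00·9 + 0.5·-0.5·9² = 51.8 m
Total distance = 4.84 + 27.4 + 51.8 = 84.0 m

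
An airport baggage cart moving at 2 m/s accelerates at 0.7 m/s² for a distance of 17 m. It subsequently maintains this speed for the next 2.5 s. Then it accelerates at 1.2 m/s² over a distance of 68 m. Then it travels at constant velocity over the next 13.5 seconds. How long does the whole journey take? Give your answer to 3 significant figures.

27.8 s

Phase 1 (accelerating): v₀ = 2.00 m/s, a = 0.7 m/s².
v² = v₀² + 2aΔx = 2.00² + 2·0.7·17 = 27.8 → v = 5.27 m/s
t = (v − v₀)/a = (5.27 − 2.00)/0.7 = 4.68 s

Phase 2 (constant speed): v₀ = 5.27 m/s, a = 0 m/s².
v = v₀ + at = 5.27 + (0)(2.5) = 5.27 m/s
Δx = v₀t + ½at² = 5.27·2.5 + 0.5·0·2.5² = 13.2 m

Phase 3 (accelerating): v₀ = 5.27 m/s, a = 1.2 m/s².
v² = v₀² + 2aΔx = 5.27² + 2·1.2·68 = 191 → v = 13.8 m/s
t = (v − v₀)/a = (13.8 − 5.27)/1.2 = 7.12 s

Phase 4 (constant speed): v₀ = 13.8 m/s, a = 0 m/s².
v = v₀ + at = 13.8 + (0)(13.5) = 13.8 m/s
Δx = v₀t + ½at² = 13.8·13.5 + 0.5·0·13.5² = 187 m
Total time = 4.68 + 2.50 + 7.12 + 13.5 = 27.8 s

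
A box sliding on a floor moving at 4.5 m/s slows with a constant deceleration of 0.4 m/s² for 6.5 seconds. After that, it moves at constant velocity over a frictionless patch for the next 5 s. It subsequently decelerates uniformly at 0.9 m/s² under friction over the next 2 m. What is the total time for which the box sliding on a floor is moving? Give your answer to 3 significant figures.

13.5 s

Phase 1 (decelerating): v₀ = 4.50 m/s, a = -0.4 m/s².
v = v₀ + at = 4.50 + (-0.4)(6.5) = 1.90 m/s
Δx = v₀t + ½at² = 4.50·6.5 + 0.5·-0.4·6.5² = 20.8 m

Phase 2 (constant speed): v₀ = 1.90 m/s, a = 0 m/s².
v = v₀ + at = 1.90 + (0)(5) = 1.90 m/s
Δx = v₀t + ½at² = 1.90·5 + 0.5·0·5² = 9.50 m

Phase 3 (decelerating): v₀ = 1.90 m/s, a = -0.9 m/s².
v² = v₀² + 2aΔx = 1.90² + 2·-0.9·2 = 0.0100 → v = 0.100 m/s
t = (v − v₀)/a = (0.100 − 1.90)/-0.9 = 2.00 s
Total time = 6.50 + 5.00 + 2.00 = 13.5 s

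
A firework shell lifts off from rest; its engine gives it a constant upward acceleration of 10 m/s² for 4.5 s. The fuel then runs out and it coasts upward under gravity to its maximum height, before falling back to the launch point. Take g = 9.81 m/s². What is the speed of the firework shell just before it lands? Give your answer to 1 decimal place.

63.3 m/s

Phase 1 (powered ascent): v₀ = 0 m/s, a = 10 m/s².
v = v₀ + at = 0 + (10)(4.5) = 45.0 m/s
Δx = v₀t + ½at² = 0·4.5 + 0.5·10·4.5² = 101 m

Phase 2 (coasting upward): v₀ = 45.0 m/s, a = -9.81 m/s².
v = v₀ + at → t = (0 − 45.0) / -9.81 = 4.59 s
v² = v₀² + 2aΔx → Δx = (0² − 45.0²)/(2·-9.81) = 103 m

Phase 3 (free fall): v₀ = 0 m/s, a = -9.81 m/s².
Falls 204 m from rest: t = √(2·204/9.81) = 6.46 s; v = g·t = 63.3 m/s.
Impact speed = 63.3 m/s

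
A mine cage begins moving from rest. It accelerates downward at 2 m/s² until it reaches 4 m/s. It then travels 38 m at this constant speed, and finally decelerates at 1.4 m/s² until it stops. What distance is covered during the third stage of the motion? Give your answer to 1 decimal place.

5.7 m

Phase 1 (accelerating): v₀ = 0 m/s, a = 2 m/s².
v = v₀ + at → t = (4 − 0) / 2 = 2.00 s
v² = v₀² + 2aΔx → Δx = (4² − 0²)/(2·2) = 4.00 m

Phase 2 (constant speed): v₀ = 4.00 m/s, a = 0 m/s².
Constant speed: t = d/v = 38/4.00 = 9.50 s

Phase 3 (decelerating): v₀ = 4.00 m/s, a = -1.4 m/s².
v = v₀ + at → t = (0 − 4.00) / -1.4 = 2.86 s
v² = v₀² + 2aΔx → Δx = (0² − 4.00²)/(2·-1.4) = 5.71 m
Distance in phase 3 = 5.71 m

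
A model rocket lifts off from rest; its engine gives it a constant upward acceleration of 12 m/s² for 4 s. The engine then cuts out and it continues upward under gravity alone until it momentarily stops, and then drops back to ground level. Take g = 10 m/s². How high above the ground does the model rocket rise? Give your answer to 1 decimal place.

211.2 m

Phase 1 (powered ascent): v₀ = 0 m/s, a = 12 m/s².
v = v₀ + at = 0 + (12)(4) = 48.0 m/s
Δx = v₀t + ½at² = 0·4 + 0.5·12·4² = 96.0 m

Phase 2 (coasting upward): v₀ = 48.0 m/s, a = -10 m/s².
v = v₀ + at → t = (0 − 48.0) / -10 = 4.80 s
v² = v₀² + 2aΔx → Δx = (0² − 48.0²)/(2·-10) = 115 m
Maximum height = 96.0 + 115 = 211 m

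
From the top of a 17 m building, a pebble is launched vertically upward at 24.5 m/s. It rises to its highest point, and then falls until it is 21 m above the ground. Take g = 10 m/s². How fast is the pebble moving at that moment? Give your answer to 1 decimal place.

Phase 1 (rising): v₀ = 24.5 m/s, a = -10 m/s².
v = v₀ + at → t = (0 − 24.5) / -10 = 2.45 s
v² = v₀² + 2aΔx → Δx = (0² − 24.5²)/(2·-10) = 30.0 m

Phase 2 (falling): v₀ = 0 m/s, a = -10 m/s².
Falls 26.0 m from rest: t = √(2·26.0/10) = 2.28 s; v = g·t = 22.8 m/s.
Final speed = 22.8 m/s

22.8 m/s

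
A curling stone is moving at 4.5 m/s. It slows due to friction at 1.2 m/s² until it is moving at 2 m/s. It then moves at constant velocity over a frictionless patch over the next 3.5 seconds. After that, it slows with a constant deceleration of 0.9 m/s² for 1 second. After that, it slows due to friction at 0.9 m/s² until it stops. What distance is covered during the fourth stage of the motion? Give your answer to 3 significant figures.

0.672 m

Phase 1 (decelerating): v₀ = 4.50 m/s, a = -1.2 m/s².
v = v₀ + at → t = (2 − 4.50) / -1.2 = 2.08 s
v² = v₀² + 2aΔx → Δx = (2² − 4.50²)/(2·-1.2) = 6.77 m

Phase 2 (constant speed): v₀ = 2.00 m/s, a = 0 m/s².
v = v₀ + at = 2.00 + (0)(3.5) = 2.00 m/s
Δx = v₀t + ½at² = 2.00·3.5 + 0.5·0·3.5² = 7.00 m

Phase 3 (decelerating): v₀ = 2.00 m/s, a = -0.9 m/s².
v = v₀ + at = 2.00 + (-0.9)(1) = 1.10 m/s
Δx = v₀t + ½at² = 2.00·1 + 0.5·-0.9·1² = 1.55 m

Phase 4 (decelerating): v₀ = 1.10 m/s, a = -0.9 m/s².
v = v₀ + at → t = (0 − 1.10) / -0.9 = 1.22 s
v² = v₀² + 2aΔx → Δx = (0² − 1.10²)/(2·-0.9) = 0.672 m
Distance in phase 4 = 0.672 m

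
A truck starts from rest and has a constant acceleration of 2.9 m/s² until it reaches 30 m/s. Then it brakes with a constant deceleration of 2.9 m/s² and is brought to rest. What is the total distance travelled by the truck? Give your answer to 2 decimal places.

310.34 m

Phase 1 (accelerating): v₀ = 0 m/s, a = 2.9 m/s².
v = v₀ + at → t = (30 − 0) / 2.9 = 10.3 s
v² = v₀² + 2aΔx → Δx = (30² − 0²)/(2·2.9) = 155 m

Phase 2 (decelerating): v₀ = 30.0 m/s, a = -2.9 m/s².
v = v₀ + at → t = (0 − 30.0) / -2.9 = 10.3 s
v² = v₀² + 2aΔx → Δx = (0² − 30.0²)/(2·-2.9) = 155 m
Total distance = 155 + 155 = 310 m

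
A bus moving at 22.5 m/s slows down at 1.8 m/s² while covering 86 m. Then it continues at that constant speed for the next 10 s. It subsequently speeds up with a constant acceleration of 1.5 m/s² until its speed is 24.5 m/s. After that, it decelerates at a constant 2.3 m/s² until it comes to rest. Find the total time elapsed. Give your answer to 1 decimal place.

Phase 1 (decelerating): v₀ = 22.5 m/s, a = -1.8 m/s².
v² = v₀² + 2aΔx = 22.5² + 2·-1.8·86 = 197 → v = 14.0 m/s
t = (v − v₀)/a = (14.0 − 22.5)/-1.8 = 4.71 s

Phase 2 (constant speed): v₀ = 14.0 m/s, a = 0 m/s².
v = v₀ + at = 14.0 + (0)(10) = 14.0 m/s
Δx = v₀t + ½at² = 14.0·10 + 0.5·0·10² = 140 m

Phase 3 (accelerating): v₀ = 14.0 m/s, a = 1.5 m/s².
v = v₀ + at → t = (24.5 − 14.0) / 1.5 = 6.98 s
v² = v₀² + 2aΔx → Δx = (24.5² − 14.0²)/(2·1.5) = 135 m

Phase 4 (decelerating): v₀ = 24.5 m/s, a = -2.3 m/s².
v = v₀ + at → t = (0 − 24.5) / -2.3 = 10.7 s
v² = v₀² + 2aΔx → Δx = (0² − 24.5²)/(2·-2.3) = 130 m
Total time = 4.71 + 10.0 + 6.98 + 10.7 = 32.3 s

32.3 s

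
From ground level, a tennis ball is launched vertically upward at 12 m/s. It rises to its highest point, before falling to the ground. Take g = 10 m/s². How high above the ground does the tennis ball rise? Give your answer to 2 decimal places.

7.20 m

Phase 1 (rising): v₀ = 12.0 m/s, a = -10 m/s².
v = v₀ + at → t = (0 − 12.0) / -10 = 1.20 s
v² = v₀² + 2aΔx → Δx = (0² − 12.0²)/(2·-10) = 7.20 m
Maximum height = 7.20 m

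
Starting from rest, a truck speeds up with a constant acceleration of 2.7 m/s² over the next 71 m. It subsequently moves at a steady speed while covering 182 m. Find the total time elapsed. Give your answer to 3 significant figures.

16.5 s

Phase 1 (accelerating): v₀ = 0 m/s, a = 2.7 m/s².
v² = v₀² + 2aΔx = 0² + 2·2.7·71 = 383 → v = 19.6 m/s
t = (v − v₀)/a = (19.6 − 0)/2.7 = 7.25 s

Phase 2 (constant speed): v₀ = 19.6 m/s, a = 0 m/s².
Constant speed: t = d/v = 182/19.6 = 9.29 s
Total time = 7.25 + 9.29 = 16.5 s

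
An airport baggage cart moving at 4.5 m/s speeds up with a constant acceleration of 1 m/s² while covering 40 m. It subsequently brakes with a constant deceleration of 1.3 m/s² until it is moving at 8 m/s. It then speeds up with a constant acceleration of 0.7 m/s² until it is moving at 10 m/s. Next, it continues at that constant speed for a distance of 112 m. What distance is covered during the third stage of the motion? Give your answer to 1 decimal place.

Phase 1 (accelerating): v₀ = 4.50 m/s, a = 1 m/s².
v² = v₀² + 2aΔx = 4.50² + 2·1·40 = 100 → v = 10.0 m/s
t = (v − v₀)/a = (10.0 − 4.50)/1 = 5.51 s

Phase 2 (decelerating): v₀ = 10.0 m/s, a = -1.3 m/s².
v = v₀ + at → t = (8 − 10.0) / -1.3 = 1.55 s
v² = v₀² + 2aΔx → Δx = (8² − 10.0²)/(2·-1.3) = 13.9 m

Phase 3 (accelerating): v₀ = 8.00 m/s, a = 0.7 m/s².
v = v₀ + at → t = (10 − 8.00) / 0.7 = 2.86 s
v² = v₀² + 2aΔx → Δx = (10² − 8.00²)/(2·0.7) = 25.7 m
Distance in phase 3 = 25.7 m

25.7 m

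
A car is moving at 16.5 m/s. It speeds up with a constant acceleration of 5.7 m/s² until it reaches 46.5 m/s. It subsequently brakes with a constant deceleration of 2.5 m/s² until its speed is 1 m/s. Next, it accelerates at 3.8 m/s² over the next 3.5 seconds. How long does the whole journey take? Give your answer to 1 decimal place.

27.0 s

Phase 1 (accelerating): v₀ = 16.5 m/s, a = 5.7 m/s².
v = v₀ + at → t = (46.5 − 16.5) / 5.7 = 5.26 s
v² = v₀² + 2aΔx → Δx = (46.5² − 16.5²)/(2·5.7) = 166 m

Phase 2 (decelerating): v₀ = 46.5 m/s, a = -2.5 m/s².
v = v₀ + at → t = (1 − 46.5) / -2.5 = 18.2 s
v² = v₀² + 2aΔx → Δx = (1² − 46.5²)/(2·-2.5) = 432 m

Phase 3 (accelerating): v₀ = 1.00 m/s, a = 3.8 m/s².
v = v₀ + at = 1.00 + (3.8)(3.5) = 14.3 m/s
Δx = v₀t + ½at² = 1.00·3.5 + 0.5·3.8·3.5² = 26.8 m
Total time = 5.26 + 18.2 + 3.50 = 27.0 s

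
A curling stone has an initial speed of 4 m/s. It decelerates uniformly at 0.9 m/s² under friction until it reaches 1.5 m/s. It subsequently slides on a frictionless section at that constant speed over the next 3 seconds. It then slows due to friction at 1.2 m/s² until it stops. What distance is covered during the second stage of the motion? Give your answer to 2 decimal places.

4.50 m

Phase 1 (decelerating): v₀ = 4.00 m/s, a = -0.9 m/s².
v = v₀ + at → t = (1.5 − 4.00) / -0.9 = 2.78 s
v² = v₀² + 2aΔx → Δx = (1.5² − 4.00²)/(2·-0.9) = 7.64 m

Phase 2 (constant speed): v₀ = 1.50 m/s, a = 0 m/s².
v = v₀ + at = 1.50 + (0)(3) = 1.50 m/s
Δx = v₀t + ½at² = 1.50·3 + 0.5·0·3² = 4.50 m
Distance in phase 2 = 4.50 m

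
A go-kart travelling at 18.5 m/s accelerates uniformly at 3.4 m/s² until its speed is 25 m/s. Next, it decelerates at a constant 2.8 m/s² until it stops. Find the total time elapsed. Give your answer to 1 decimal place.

10.8 s

Phase 1 (accelerating): v₀ = 18.5 m/s, a = 3.4 m/s².
v = v₀ + at → t = (25 − 18.5) / 3.4 = 1.91 s
v² = v₀² + 2aΔx → Δx = (25² − 18.5²)/(2·3.4) = 41.6 m

Phase 2 (decelerating): v₀ = 25.0 m/s, a = -2.8 m/s².
v = v₀ + at → t = (0 − 25.0) / -2.8 = 8.93 s
v² = v₀² + 2aΔx → Δx = (0² − 25.0²)/(2·-2.8) = 112 m
Total time = 1.91 + 8.93 = 10.8 s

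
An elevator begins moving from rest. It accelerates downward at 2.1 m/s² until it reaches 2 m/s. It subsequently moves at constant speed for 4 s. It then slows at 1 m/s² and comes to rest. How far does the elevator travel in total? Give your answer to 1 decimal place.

Phase 1 (accelerating): v₀ = 0 m/s, a = 2.1 m/s².
v = v₀ + at → t = (2 − 0) / 2.1 = 0.952 s
v² = v₀² + 2aΔx → Δx = (2² − 0²)/(2·2.1) = 0.952 m

Phase 2 (constant speed): v₀ = 2.00 m/s, a = 0 m/s².
v = v₀ + at = 2.00 + (0)(4) = 2.00 m/s
Δx = v₀t + ½at² = 2.00·4 + 0.5·0·4² = 8.00 m

Phase 3 (decelerating): v₀ = 2.00 m/s, a = -1 m/s².
v = v₀ + at → t = (0 − 2.00) / -1 = 2.00 s
v² = v₀² + 2aΔx → Δx = (0² − 2.00²)/(2·-1) = 2.00 m
Total distance = 0.952 + 8.00 + 2.00 = 11.0 m

11.0 m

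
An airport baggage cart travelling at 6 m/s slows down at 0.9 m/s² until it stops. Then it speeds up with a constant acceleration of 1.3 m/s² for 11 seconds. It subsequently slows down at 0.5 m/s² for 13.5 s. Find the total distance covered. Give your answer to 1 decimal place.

Phase 1 (decelerating): v₀ = 6.00 m/s, a = -0.9 m/s².
v = v₀ + at → t = (0 − 6.00) / -0.9 = 6.67 s
v² = v₀² + 2aΔx → Δx = (0² − 6.00²)/(2·-0.9) = 20.0 m

Phase 2 (accelerating): v₀ = 0 m/s, a = 1.3 m/s².
v = v₀ + at = 0 + (1.3)(11) = 14.3 m/s
Δx = v₀t + ½at² = 0·11 + 0.5·1.3·11² = 78.7 m

Phase 3 (decelerating): v₀ = 14.3 m/s, a = -0.5 m/s².
v = v₀ + at = 14.3 + (-0.5)(13.5) = 7.55 m/s
Δx = v₀t + ½at² = 14.3·13.5 + 0.5·-0.5·13.5² = 147 m
Total distance = 20.0 + 78.7 + 147 = 246 m

246.1 m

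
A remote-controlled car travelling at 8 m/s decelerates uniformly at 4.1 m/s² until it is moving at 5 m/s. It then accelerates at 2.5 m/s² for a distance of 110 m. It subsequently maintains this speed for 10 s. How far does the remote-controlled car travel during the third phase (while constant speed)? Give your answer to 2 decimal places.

239.79 m

Phase 1 (decelerating): v₀ = 8.00 m/s, a = -4.1 m/s².
v = v₀ + at → t = (5 − 8.00) / -4.1 = 0.732 s
v² = v₀² + 2aΔx → Δx = (5² − 8.00²)/(2·-4.1) = 4.76 m

Phase 2 (accelerating): v₀ = 5.00 m/s, a = 2.5 m/s².
v² = v₀² + 2aΔx = 5.00² + 2·2.5·110 = 575 → v = 24.0 m/s
t = (v − v₀)/a = (24.0 − 5.00)/2.5 = 7.59 s

Phase 3 (constant speed): v₀ = 24.0 m/s, a = 0 m/s².
v = v₀ + at = 24.0 + (0)(10) = 24.0 m/s
Δx = v₀t + ½at² = 24.0·10 + 0.5·0·10² = 240 m
Distance in phase 3 = 240 m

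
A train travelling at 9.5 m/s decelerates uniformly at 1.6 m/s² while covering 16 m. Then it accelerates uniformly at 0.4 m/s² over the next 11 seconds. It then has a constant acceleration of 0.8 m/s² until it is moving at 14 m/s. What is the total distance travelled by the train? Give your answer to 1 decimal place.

160.6 m

Phase 1 (decelerating): v₀ = 9.50 m/s, a = -1.6 m/s².
v² = v₀² + 2aΔx = 9.50² + 2·-1.6·16 = 39.0 → v = 6.25 m/s
t = (v − v₀)/a = (6.25 − 9.50)/-1.6 = 2.03 s

Phase 2 (accelerating): v₀ = 6.25 m/s, a = 0.4 m/s².
v = v₀ + at = 6.25 + (0.4)(11) = 10.6 m/s
Δx = v₀t + ½at² = 6.25·11 + 0.5·0.4·11² = 92.9 m

Phase 3 (accelerating): v₀ = 10.6 m/s, a = 0.8 m/s².
v = v₀ + at → t = (14 − 10.6) / 0.8 = 4.19 s
v² = v₀² + 2aΔx → Δx = (14² − 10.6²)/(2·0.8) = 51.6 m
Total distance = 16.0 + 92.9 + 51.6 = 161 m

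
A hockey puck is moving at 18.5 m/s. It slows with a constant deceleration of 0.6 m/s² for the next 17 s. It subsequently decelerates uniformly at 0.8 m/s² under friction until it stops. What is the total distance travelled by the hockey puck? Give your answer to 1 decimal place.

270.9 m

Phase 1 (decelerating): v₀ = 18.5 m/s, a = -0.6 m/s².
v = v₀ + at = 18.5 + (-0.6)(17) = 8.30 m/s
Δx = v₀t + ½at² = 18.5·17 + 0.5·-0.6·17² = 228 m

Phase 2 (decelerating): v₀ = 8.30 m/s, a = -0.8 m/s².
v = v₀ + at → t = (0 − 8.30) / -0.8 = 10.4 s
v² = v₀² + 2aΔx → Δx = (0² − 8.30²)/(2·-0.8) = 43.1 m
Total distance = 228 + 43.1 = 271 m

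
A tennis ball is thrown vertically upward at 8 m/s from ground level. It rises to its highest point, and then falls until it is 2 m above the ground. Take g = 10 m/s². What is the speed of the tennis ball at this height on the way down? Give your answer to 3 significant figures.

4.90 m/s

Phase 1 (rising): v₀ = 8.00 m/s, a = -10 m/s².
v = v₀ + at → t = (0 − 8.00) / -10 = 0.800 s
v² = v₀² + 2aΔx → Δx = (0² − 8.00²)/(2·-10) = 3.20 m

Phase 2 (falling): v₀ = 0 m/s, a = -10 m/s².
Falls 1.20 m from rest: t = √(2·1.20/10) = 0.490 s; v = g·t = 4.90 m/s.
Final speed = 4.90 m/s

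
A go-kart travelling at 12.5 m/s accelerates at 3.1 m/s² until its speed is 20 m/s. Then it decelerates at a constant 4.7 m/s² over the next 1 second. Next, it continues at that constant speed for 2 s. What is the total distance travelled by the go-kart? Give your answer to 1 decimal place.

87.6 m

Phase 1 (accelerating): v₀ = 12.5 m/s, a = 3.1 m/s².
v = v₀ + at → t = (20 − 12.5) / 3.1 = 2.42 s
v² = v₀² + 2aΔx → Δx = (20² − 12.5²)/(2·3.1) = 39.3 m

Phase 2 (decelerating): v₀ = 20.0 m/s, a = -4.7 m/s².
v = v₀ + at = 20.0 + (-4.7)(1) = 15.3 m/s
Δx = v₀t + ½at² = 20.0·1 + 0.5·-4.7·1² = 17.6 m

Phase 3 (constant speed): v₀ = 15.3 m/s, a = 0 m/s².
v = v₀ + at = 15.3 + (0)(2) = 15.3 m/s
Δx = v₀t + ½at² = 15.3·2 + 0.5·0·2² = 30.6 m
Total distance = 39.3 + 17.6 + 30.6 = 87.6 m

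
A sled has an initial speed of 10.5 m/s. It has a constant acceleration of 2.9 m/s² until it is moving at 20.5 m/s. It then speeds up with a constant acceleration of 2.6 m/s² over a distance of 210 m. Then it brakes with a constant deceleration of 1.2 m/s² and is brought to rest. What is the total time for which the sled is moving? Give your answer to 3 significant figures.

42.9 s

Phase 1 (accelerating): v₀ = 10.5 m/s, a = 2.9 m/s².
v = v₀ + at → t = (20.5 − 10.5) / 2.9 = 3.45 s
v² = v₀² + 2aΔx → Δx = (20.5² − 10.5²)/(2·2.9) = 53.4 m

Phase 2 (accelerating): v₀ = 20.5 m/s, a = 2.6 m/s².
v² = v₀² + 2aΔx = 20.5² + 2·2.6·210 = 1510 → v = 38.9 m/s
t = (v − v₀)/a = (38.9 − 20.5)/2.6 = 7.07 s

Phase 3 (decelerating): v₀ = 38.9 m/s, a = -1.2 m/s².
v = v₀ + at → t = (0 − 38.9) / -1.2 = 32.4 s
v² = v₀² + 2aΔx → Δx = (0² − 38.9²)/(2·-1.2) = 630 m
Total time = 3.45 + 7.07 + 32.4 = 42.9 s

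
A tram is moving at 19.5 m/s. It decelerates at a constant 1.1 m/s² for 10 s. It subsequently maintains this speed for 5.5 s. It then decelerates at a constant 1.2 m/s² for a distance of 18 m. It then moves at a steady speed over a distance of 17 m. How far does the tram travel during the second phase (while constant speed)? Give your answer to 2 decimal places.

Phase 1 (decelerating): v₀ = 19.5 m/s, a = -1.1 m/s².
v = v₀ + at = 19.5 + (-1.1)(10) = 8.50 m/s
Δx = v₀t + ½at² = 19.5·10 + 0.5·-1.1·10² = 140 m

Phase 2 (constant speed): v₀ = 8.50 m/s, a = 0 m/s².
v = v₀ + at = 8.50 + (0)(5.5) = 8.50 m/s
Δx = v₀t + ½at² = 8.50·5.5 + 0.5·0·5.5² = 46.8 m
Distance in phase 2 = 46.8 m

46.75 m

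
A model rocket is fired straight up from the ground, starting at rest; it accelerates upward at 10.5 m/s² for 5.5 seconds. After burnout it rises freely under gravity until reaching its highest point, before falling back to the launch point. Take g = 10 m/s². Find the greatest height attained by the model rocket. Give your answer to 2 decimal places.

325.57 m

Phase 1 (powered ascent): v₀ = 0 m/s, a = 10.5 m/s².
v = v₀ + at = 0 + (10.5)(5.5) = 57.8 m/s
Δx = v₀t + ½at² = 0·5.5 + 0.5·10.5·5.5² = 159 m

Phase 2 (coasting upward): v₀ = 57.8 m/s, a = -10 m/s².
v = v₀ + at → t = (0 − 57.8) / -10 = 5.78 s
v² = v₀² + 2aΔx → Δx = (0² − 57.8²)/(2·-10) = 167 m
Maximum height = 159 + 167 = 326 m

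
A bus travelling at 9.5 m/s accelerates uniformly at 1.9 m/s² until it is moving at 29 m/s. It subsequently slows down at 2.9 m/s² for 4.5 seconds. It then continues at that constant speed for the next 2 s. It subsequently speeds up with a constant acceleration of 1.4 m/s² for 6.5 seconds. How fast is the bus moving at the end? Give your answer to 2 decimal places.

25.05 m/s

Phase 1 (accelerating): v₀ = 9.50 m/s, a = 1.9 m/s².
v = v₀ + at → t = (29 − 9.50) / 1.9 = 10.3 s
v² = v₀² + 2aΔx → Δx = (29² − 9.50²)/(2·1.9) = 198 m

Phase 2 (decelerating): v₀ = 29.0 m/s, a = -2.9 m/s².
v = v₀ + at = 29.0 + (-2.9)(4.5) = 16.0 m/s
Δx = v₀t + ½at² = 29.0·4.5 + 0.5·-2.9·4.5² = 101 m

Phase 3 (constant speed): v₀ = 16.0 m/s, a = 0 m/s².
v = v₀ + at = 16.0 + (0)(2) = 16.0 m/s
Δx = v₀t + ½at² = 16.0·2 + 0.5·0·2² = 31.9 m

Phase 4 (accelerating): v₀ = 16.0 m/s, a = 1.4 m/s².
v = v₀ + at = 16.0 + (1.4)(6.5) = 25.1 m/s
Δx = v₀t + ½at² = 16.0·6.5 + 0.5·1.4·6.5² = 133 m
Final speed = 25.1 m/s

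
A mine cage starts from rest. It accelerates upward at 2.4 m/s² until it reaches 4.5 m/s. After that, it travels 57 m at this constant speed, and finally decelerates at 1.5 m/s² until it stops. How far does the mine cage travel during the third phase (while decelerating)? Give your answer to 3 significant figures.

Phase 1 (accelerating): v₀ = 0 m/s, a = 2.4 m/s².
v = v₀ + at → t = (4.5 − 0) / 2.4 = 1.88 s
v² = v₀² + 2aΔx → Δx = (4.5² − 0²)/(2·2.4) = 4.22 m

Phase 2 (constant speed): v₀ = 4.50 m/s, a = 0 m/s².
Constant speed: t = d/v = 57/4.50 = 12.7 s

Phase 3 (decelerating): v₀ = 4.50 m/s, a = -1.5 m/s².
v = v₀ + at → t = (0 − 4.50) / -1.5 = 3.00 s
v² = v₀² + 2aΔx → Δx = (0² − 4.50²)/(2·-1.5) = 6.75 m
Distance in phase 3 = 6.75 m

6.75 m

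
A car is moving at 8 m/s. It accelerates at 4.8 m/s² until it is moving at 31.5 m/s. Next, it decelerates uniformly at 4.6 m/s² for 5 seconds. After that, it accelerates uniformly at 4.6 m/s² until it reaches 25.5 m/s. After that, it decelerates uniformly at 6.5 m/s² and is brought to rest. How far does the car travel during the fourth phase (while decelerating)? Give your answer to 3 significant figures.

50.0 m

Phase 1 (accelerating): v₀ = 8.00 m/s, a = 4.8 m/s².
v = v₀ + at → t = (31.5 − 8.00) / 4.8 = 4.90 s
v² = v₀² + 2aΔx → Δx = (31.5² − 8.00²)/(2·4.8) = 96.7 m

Phase 2 (decelerating): v₀ = 31.5 m/s, a = -4.6 m/s².
v = v₀ + at = 31.5 + (-4.6)(5) = 8.50 m/s
Δx = v₀t + ½at² = 31.5·5 + 0.5·-4.6·5² = 100 m

Phase 3 (accelerating): v₀ = 8.50 m/s, a = 4.6 m/s².
v = v₀ + at → t = (25.5 − 8.50) / 4.6 = 3.70 s
v² = v₀² + 2aΔx → Δx = (25.5² − 8.50²)/(2·4.6) = 62.8 m

Phase 4 (decelerating): v₀ = 25.5 m/s, a = -6.5 m/s².
v = v₀ + at → t = (0 − 25.5) / -6.5 = 3.92 s
v² = v₀² + 2aΔx → Δx = (0² − 25.5²)/(2·-6.5) = 50.0 m
Distance in phase 4 = 50.0 m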